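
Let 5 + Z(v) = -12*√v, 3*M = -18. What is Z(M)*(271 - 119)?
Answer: -760 - 1824*I*√6 ≈ -760.0 - 4467.9*I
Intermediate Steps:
M = -6 (M = (⅓)*(-18) = -6)
Z(v) = -5 - 12*√v
Z(M)*(271 - 119) = (-5 - 12*I*√6)*(271 - 119) = (-5 - 12*I*√6)*152 = -760 - 1824*I*√6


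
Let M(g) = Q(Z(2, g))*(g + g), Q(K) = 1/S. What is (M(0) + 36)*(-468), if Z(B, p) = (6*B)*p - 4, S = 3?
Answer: -16848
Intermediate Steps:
Z(B, p) = -4 + 6*B*p (Z(B, p) = 6*B*p - 4 = -4 + 6*B*p)
Q(K) = ⅓ (Q(K) = 1/3 = ⅓)
M(g) = 2*g/3 (M(g) = (g + g)/3 = (2*g)/3 = 2*g/3)
(M(0) + 36)*(-468) = ((⅔)*0 + 36)*(-468) = (0 + 36)*(-468) = 36*(-468) = -16848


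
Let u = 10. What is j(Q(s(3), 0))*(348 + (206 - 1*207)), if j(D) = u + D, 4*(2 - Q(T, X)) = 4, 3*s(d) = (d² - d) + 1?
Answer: 3817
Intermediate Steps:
s(d) = ⅓ - d/3 + d²/3 (s(d) = ((d² - d) + 1)/3 = (1 + d² - d)/3 = ⅓ - d/3 + d²/3)
Q(T, X) = 1 (Q(T, X) = 2 - ¼*4 = 2 - 1 = 1)
j(D) = 10 + D
j(Q(s(3), 0))*(348 + (206 - 1*207)) = (10 + 1)*(348 + (206 - 1*207)) = 11*(348 + (206 - 207)) = 11*(348 - 1) = 11*347 = 3817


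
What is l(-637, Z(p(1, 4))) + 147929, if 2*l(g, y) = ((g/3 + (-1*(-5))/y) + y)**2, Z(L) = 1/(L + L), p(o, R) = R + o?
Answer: 289959889/1800 ≈ 1.6109e+5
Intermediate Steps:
Z(L) = 1/(2*L)
l(g, y) = (y + 5/y + g/3)**2/2 (l(g, y) = ((g/3 + (-1*(-5))/y) + y)**2/2 = ((g*(1/3) + 5/y) + y)**2/2 = ((g/3 + 5/y) + y)**2/2 = ((5/y + g/3) + y)**2/2 = (y + 5/y + g/3)**2/2)
l(-637, Z(p(1, 4))) + 147929 = (15 + 3*(1/(2*(4 + 1)))**2 - 637/(2*(4 + 1)))**2/(18*(1/(2*(4 + 1)))**2) + 147929 = (15 + 3*((1/2)/5)**2 - 637/(2*5))**2/(18*((1/2)/5)**2) + 147929 = (15 + 3*((1/2)*(1/5))**2 - 637/(2*5))**2/(18*((1/2)*(1/5))**2) + 147929 = (15 + 3*(1/10)**2 - 637*1/10)**2/(18*10**(-2)) + 147929 = (1/18)*100*(15 + 3*(1/100) - 637/10)**2 + 147929 = (1/18)*100*(15 + 3/100 - 637/10)**2 + 147929 = (1/18)*100*(-4867/100)**2 + 147929 = (1/18)*100*(23687689/10000) + 147929 = 23687689/1800 + 147929 = 289959889/1800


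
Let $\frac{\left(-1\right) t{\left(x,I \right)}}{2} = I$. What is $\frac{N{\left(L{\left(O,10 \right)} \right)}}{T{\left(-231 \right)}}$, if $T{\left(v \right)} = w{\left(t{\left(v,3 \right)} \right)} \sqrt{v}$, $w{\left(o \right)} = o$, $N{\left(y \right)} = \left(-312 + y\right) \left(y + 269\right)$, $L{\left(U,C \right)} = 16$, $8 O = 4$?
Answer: $- \frac{14060 i \sqrt{231}}{231} \approx - 925.08 i$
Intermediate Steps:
$O = \frac{1}{2}$ ($O = \frac{1}{8} \cdot 4 = \frac{1}{2} \approx 0.5$)
$t{\left(x,I \right)} = - 2 I$
$N{\left(y \right)} = \left(-312 + y\right) \left(269 + y\right)$
$T{\left(v \right)} = - 6 \sqrt{v}$ ($T{\left(v \right)} = \left(-2\right) 3 \sqrt{v} = - 6 \sqrt{v}$)
$\frac{N{\left(L{\left(O,10 \right)} \right)}}{T{\left(-231 \right)}} = \frac{-83928 + 16^{2} - 688}{\left(-6\right) \sqrt{-231}} = \frac{-83928 + 256 - 688}{\left(-6\right) i \sqrt{231}} = - \frac{84360}{\left(-6\right) i \sqrt{231}} = - 84360 \frac{i \sqrt{231}}{1386} = - \frac{14060 i \sqrt{231}}{231}$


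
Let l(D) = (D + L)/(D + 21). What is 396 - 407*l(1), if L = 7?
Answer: 248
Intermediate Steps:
l(D) = (7 + D)/(21 + D) (l(D) = (D + 7)/(D + 21) = (7 + D)/(21 + D))
396 - 407*l(1) = 396 - 407*(7 + 1)/(21 + 1) = 396 - 407*8/22 = 396 - 37*8/2 = 396 - 407*4/11 = 396 - 148 = 248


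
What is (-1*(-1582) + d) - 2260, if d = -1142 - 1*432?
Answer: -2252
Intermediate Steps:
d = -1574 (d = -1142 - 432 = -1574)
(-1*(-1582) + d) - 2260 = (-1*(-1582) - 1574) - 2260 = (1582 - 1574) - 2260 = 8 - 2260 = -2252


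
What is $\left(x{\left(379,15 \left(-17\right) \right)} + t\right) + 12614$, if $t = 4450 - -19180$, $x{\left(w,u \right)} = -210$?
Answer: $36034$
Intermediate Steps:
$t = 23630$ ($t = 4450 + 19180 = 23630$)
$\left(x{\left(379,15 \left(-17\right) \right)} + t\right) + 12614 = \left(-210 + 23630\right) + 12614 = 23420 + 12614 = 36034$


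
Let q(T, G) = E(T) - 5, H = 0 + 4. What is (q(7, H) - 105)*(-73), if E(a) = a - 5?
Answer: 7884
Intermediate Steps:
H = 4
E(a) = -5 + a
q(T, G) = -10 + T (q(T, G) = (-5 + T) - 5 = -10 + T)
(q(7, H) - 105)*(-73) = ((-10 + 7) - 105)*(-73) = (-3 - 105)*(-73) = -108*(-73) = 7884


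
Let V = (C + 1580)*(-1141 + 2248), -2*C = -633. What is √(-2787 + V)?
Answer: √8386554/2 ≈ 1448.0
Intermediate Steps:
C = 633/2 (C = -½*(-633) = 633/2 ≈ 316.50)
V = 4198851/2 (V = (633/2 + 1580)*(-1141 + 2248) = (3793/2)*1107 = 4198851/2 ≈ 2.0994e+6)
√(-2787 + V) = √(-2787 + 4198851/2) = √(4193277/2) = √8386554/2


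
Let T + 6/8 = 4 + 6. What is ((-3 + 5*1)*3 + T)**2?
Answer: 3721/16 ≈ 232.56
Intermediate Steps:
T = 37/4 (T = -3/4 + (4 + 6) = -3/4 + 10 = 37/4 ≈ 9.2500)
((-3 + 5*1)*3 + T)**2 = ((-3 + 5*1)*3 + 37/4)**2 = ((-3 + 5)*3 + 37/4)**2 = (2*3 + 37/4)**2 = (6 + 37/4)**2 = (61/4)**2 = 3721/16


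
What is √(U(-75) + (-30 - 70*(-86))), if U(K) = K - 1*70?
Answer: √5845 ≈ 76.453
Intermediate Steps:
U(K) = -70 + K (U(K) = K - 70 = -70 + K)
√(U(-75) + (-30 - 70*(-86))) = √((-70 - 75) + (-30 - 70*(-86))) = √(-145 + (-30 + 6020)) = √(-145 + 5990) = √5845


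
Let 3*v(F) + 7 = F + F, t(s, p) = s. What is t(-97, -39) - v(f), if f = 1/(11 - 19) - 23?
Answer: -317/4 ≈ -79.250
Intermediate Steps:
f = -185/8 (f = 1/(-8) - 23 = -1/8 - 23 = -185/8 ≈ -23.125)
v(F) = -7/3 + 2*F/3 (v(F) = -7/3 + (F + F)/3 = -7/3 + (2*F)/3 = -7/3 + 2*F/3)
t(-97, -39) - v(f) = -97 - (-7/3 + (2/3)*(-185/8)) = -97 - (-7/3 - 185/12) = -97 - 1*(-71/4) = -97 + 71/4 = -317/4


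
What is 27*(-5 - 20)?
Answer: -675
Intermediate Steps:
27*(-5 - 20) = 27*(-25) = -675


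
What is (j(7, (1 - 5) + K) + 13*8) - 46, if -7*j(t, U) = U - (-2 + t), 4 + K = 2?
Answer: 417/7 ≈ 59.571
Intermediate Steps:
K = -2 (K = -4 + 2 = -2)
j(t, U) = -2/7 - U/7 + t/7 (j(t, U) = -(U - (-2 + t))/7 = -(U + (2 - t))/7 = -(2 + U - t)/7 = -2/7 - U/7 + t/7)
(j(7, (1 - 5) + K) + 13*8) - 46 = ((-2/7 - ((1 - 5) - 2)/7 + (1/7)*7) + 13*8) - 46 = ((-2/7 - (-4 - 2)/7 + 1) + 104) - 46 = ((-2/7 - 1/7*(-6) + 1) + 104) - 46 = ((-2/7 + 6/7 + 1) + 104) - 46 = (11/7 + 104) - 46 = 739/7 - 46 = 417/7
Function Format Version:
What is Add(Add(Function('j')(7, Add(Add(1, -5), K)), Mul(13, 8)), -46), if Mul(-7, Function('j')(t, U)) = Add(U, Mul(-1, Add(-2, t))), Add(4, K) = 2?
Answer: Rational(417, 7) ≈ 59.571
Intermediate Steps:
K = -2 (K = Add(-4, 2) = -2)
Function('j')(t, U) = Add(Rational(-2, 7), Mul(Rational(-1, 7), U), Mul(Rational(1, 7), t)) (Function('j')(t, U) = Mul(Rational(-1, 7), Add(U, Mul(-1, Add(-2, t)))) = Mul(Rational(-1, 7), Add(U, Add(2, Mul(-1, t)))) = Mul(Rational(-1, 7), Add(2, U, Mul(-1, t))) = Add(Rational(-2, 7), Mul(Rational(-1, 7), U), Mul(Rational(1, 7), t)))
Add(Add(Function('j')(7, Add(Add(1, -5), K)), Mul(13, 8)), -46) = Add(Add(Add(Rational(-2, 7), Mul(Rational(-1, 7), Add(Add(1, -5), -2)), Mul(Rational(1, 7), 7)), Mul(13, 8)), -46) = Add(Add(Add(Rational(-2, 7), Mul(Rational(-1, 7), Add(-4, -2)), 1), 104), -46) = Add(Add(Add(Rational(-2, 7), Mul(Rational(-1, 7), -6), 1), 104), -46) = Add(Add(Add(Rational(-2, 7), Rational(6, 7), 1), 104), -46) = Add(Add(Rational(11, 7), 104), -46) = Add(Rational(739, 7), -46) = Rational(417, 7)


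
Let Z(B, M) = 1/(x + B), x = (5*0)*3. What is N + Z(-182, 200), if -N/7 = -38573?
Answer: 49142001/182 ≈ 2.7001e+5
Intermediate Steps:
N = 270011 (N = -7*(-38573) = 270011)
x = 0 (x = 0*3 = 0)
Z(B, M) = 1/B (Z(B, M) = 1/(0 + B) = 1/B)
N + Z(-182, 200) = 270011 + 1/(-182) = 270011 - 1/182 = 49142001/182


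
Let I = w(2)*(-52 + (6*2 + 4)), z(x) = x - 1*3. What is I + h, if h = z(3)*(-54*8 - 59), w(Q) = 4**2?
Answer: -576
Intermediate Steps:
w(Q) = 16
z(x) = -3 + x (z(x) = x - 3 = -3 + x)
I = -576 (I = 16*(-52 + (6*2 + 4)) = 16*(-52 + (12 + 4)) = 16*(-52 + 16) = 16*(-36) = -576)
h = 0 (h = (-3 + 3)*(-54*8 - 59) = 0*(-432 - 59) = 0*(-491) = 0)
I + h = -576 + 0 = -576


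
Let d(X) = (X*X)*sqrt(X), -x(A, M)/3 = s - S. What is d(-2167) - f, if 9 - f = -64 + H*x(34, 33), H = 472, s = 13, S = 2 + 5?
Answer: -8569 + 4695889*I*sqrt(2167) ≈ -8569.0 + 2.186e+8*I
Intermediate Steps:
S = 7
x(A, M) = -18 (x(A, M) = -3*(13 - 1*7) = -3*(13 - 7) = -3*6 = -18)
d(X) = X**(5/2) (d(X) = X**2*sqrt(X) = X**(5/2))
f = 8569 (f = 9 - (-64 + 472*(-18)) = 9 - (-64 - 8496) = 9 - 1*(-8560) = 9 + 8560 = 8569)
d(-2167) - f = (-2167)**(5/2) - 1*8569 = 4695889*I*sqrt(2167) - 8569 = -8569 + 4695889*I*sqrt(2167)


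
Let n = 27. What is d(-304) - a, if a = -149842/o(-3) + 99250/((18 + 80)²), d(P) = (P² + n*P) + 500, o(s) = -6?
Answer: 860383931/14406 ≈ 59724.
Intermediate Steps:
d(P) = 500 + P² + 27*P (d(P) = (P² + 27*P) + 500 = 500 + P² + 27*P)
a = 359919517/14406 (a = -149842/(-6) + 99250/((18 + 80)²) = -149842*(-⅙) + 99250/(98²) = 74921/3 + 99250/9604 = 74921/3 + 99250*(1/9604) = 74921/3 + 49625/4802 = 359919517/14406 ≈ 24984.)
d(-304) - a = (500 + (-304)² + 27*(-304)) - 1*359919517/14406 = (500 + 92416 - 8208) - 359919517/14406 = 84708 - 359919517/14406 = 860383931/14406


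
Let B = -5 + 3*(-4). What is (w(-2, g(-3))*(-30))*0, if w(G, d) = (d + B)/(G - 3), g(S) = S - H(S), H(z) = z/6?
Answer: 0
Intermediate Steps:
B = -17 (B = -5 - 12 = -17)
H(z) = z/6 (H(z) = z*(⅙) = z/6)
g(S) = 5*S/6 (g(S) = S - S/6 = 5*S/6)
w(G, d) = (-17 + d)/(-3 + G) (w(G, d) = (d - 17)/(G - 3) = (-17 + d)/(-3 + G))
(w(-2, g(-3))*(-30))*0 = (((-17 + (⅚)*(-3))/(-3 - 2))*(-30))*0 = (((-17 - 5/2)/(-5))*(-30))*0 = (-⅕*(-39/2)*(-30))*0 = ((39/10)*(-30))*0 = -117*0 = 0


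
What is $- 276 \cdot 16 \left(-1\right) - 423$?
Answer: $3993$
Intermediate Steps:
$- 276 \cdot 16 \left(-1\right) - 423 = \left(-276\right) \left(-16\right) - 423 = 4416 - 423 = 3993$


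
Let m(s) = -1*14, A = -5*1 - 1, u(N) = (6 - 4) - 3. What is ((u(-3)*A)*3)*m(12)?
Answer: -252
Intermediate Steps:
u(N) = -1 (u(N) = 2 - 3 = -1)
A = -6 (A = -5 - 1 = -6)
m(s) = -14
((u(-3)*A)*3)*m(12) = (-1*(-6)*3)*(-14) = (6*3)*(-14) = 18*(-14) = -252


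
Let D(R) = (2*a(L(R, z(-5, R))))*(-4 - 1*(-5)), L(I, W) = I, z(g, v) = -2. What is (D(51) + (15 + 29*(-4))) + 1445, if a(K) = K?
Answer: 1446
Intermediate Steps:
D(R) = 2*R (D(R) = (2*R)*(-4 - 1*(-5)) = (2*R)*(-4 + 5) = (2*R)*1 = 2*R)
(D(51) + (15 + 29*(-4))) + 1445 = (2*51 + (15 + 29*(-4))) + 1445 = (102 + (15 - 116)) + 1445 = (102 - 101) + 1445 = 1 + 1445 = 1446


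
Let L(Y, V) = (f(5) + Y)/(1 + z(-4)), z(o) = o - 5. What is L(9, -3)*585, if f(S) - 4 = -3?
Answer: -2925/4 ≈ -731.25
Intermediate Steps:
f(S) = 1 (f(S) = 4 - 3 = 1)
z(o) = -5 + o
L(Y, V) = -⅛ - Y/8 (L(Y, V) = (1 + Y)/(1 + (-5 - 4)) = (1 + Y)/(1 - 9) = (1 + Y)/(-8) = (1 + Y)*(-⅛) = -⅛ - Y/8)
L(9, -3)*585 = (-⅛ - ⅛*9)*585 = (-⅛ - 9/8)*585 = -5/4*585 = -2925/4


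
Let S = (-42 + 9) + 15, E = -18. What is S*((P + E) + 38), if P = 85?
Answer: -1890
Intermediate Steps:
S = -18 (S = -33 + 15 = -18)
S*((P + E) + 38) = -18*((85 - 18) + 38) = -18*(67 + 38) = -18*105 = -1890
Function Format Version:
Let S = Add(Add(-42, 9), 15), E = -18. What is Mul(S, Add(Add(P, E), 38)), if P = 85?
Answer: -1890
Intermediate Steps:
S = -18 (S = Add(-33, 15) = -18)
Mul(S, Add(Add(P, E), 38)) = Mul(-18, Add(Add(85, -18), 38)) = Mul(-18, Add(67, 38)) = Mul(-18, 105) = -1890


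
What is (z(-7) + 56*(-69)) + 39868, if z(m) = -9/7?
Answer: 252019/7 ≈ 36003.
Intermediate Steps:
z(m) = -9/7 (z(m) = -9*1/7 = -9/7)
(z(-7) + 56*(-69)) + 39868 = (-9/7 + 56*(-69)) + 39868 = (-9/7 - 3864) + 39868 = -27057/7 + 39868 = 252019/7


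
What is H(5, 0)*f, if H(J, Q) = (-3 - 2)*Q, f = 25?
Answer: 0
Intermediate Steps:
H(J, Q) = -5*Q
H(5, 0)*f = -5*0*25 = 0*25 = 0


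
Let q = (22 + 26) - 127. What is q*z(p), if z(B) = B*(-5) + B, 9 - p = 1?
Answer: 2528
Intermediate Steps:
p = 8 (p = 9 - 1*1 = 9 - 1 = 8)
z(B) = -4*B (z(B) = -5*B + B = -4*B)
q = -79 (q = 48 - 127 = -79)
q*z(p) = -(-316)*8 = -79*(-32) = 2528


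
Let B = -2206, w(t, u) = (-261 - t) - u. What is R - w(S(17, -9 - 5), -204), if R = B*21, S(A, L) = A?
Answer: -46252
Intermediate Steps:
w(t, u) = -261 - t - u
R = -46326 (R = -2206*21 = -46326)
R - w(S(17, -9 - 5), -204) = -46326 - (-261 - 1*17 - 1*(-204)) = -46326 - (-261 - 17 + 204) = -46326 - 1*(-74) = -46326 + 74 = -46252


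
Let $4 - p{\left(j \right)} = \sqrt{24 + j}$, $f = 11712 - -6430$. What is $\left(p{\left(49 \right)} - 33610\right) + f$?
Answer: $-15464 - \sqrt{73} \approx -15473.0$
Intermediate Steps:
$f = 18142$ ($f = 11712 + 6430 = 18142$)
$p{\left(j \right)} = 4 - \sqrt{24 + j}$
$\left(p{\left(49 \right)} - 33610\right) + f = \left(\left(4 - \sqrt{24 + 49}\right) - 33610\right) + 18142 = \left(\left(4 - \sqrt{73}\right) - 33610\right) + 18142 = \left(-33606 - \sqrt{73}\right) + 18142 = -15464 - \sqrt{73}$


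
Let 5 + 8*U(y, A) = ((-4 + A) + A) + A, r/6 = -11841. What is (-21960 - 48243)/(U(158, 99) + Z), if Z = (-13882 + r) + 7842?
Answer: 70203/77050 ≈ 0.91114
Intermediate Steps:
r = -71046 (r = 6*(-11841) = -71046)
Z = -77086 (Z = (-13882 - 71046) + 7842 = -84928 + 7842 = -77086)
U(y, A) = -9/8 + 3*A/8 (U(y, A) = -5/8 + (((-4 + A) + A) + A)/8 = -5/8 + ((-4 + 2*A) + A)/8 = -5/8 + (-4 + 3*A)/8 = -5/8 + (-½ + 3*A/8) = -9/8 + 3*A/8)
(-21960 - 48243)/(U(158, 99) + Z) = (-21960 - 48243)/((-9/8 + (3/8)*99) - 77086) = -70203/((-9/8 + 297/8) - 77086) = -70203/(36 - 77086) = -70203/(-77050) = -70203*(-1/77050) = 70203/77050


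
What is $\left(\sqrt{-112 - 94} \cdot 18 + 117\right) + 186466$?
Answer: $186583 + 18 i \sqrt{206} \approx 1.8658 \cdot 10^{5} + 258.35 i$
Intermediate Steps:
$\left(\sqrt{-112 - 94} \cdot 18 + 117\right) + 186466 = \left(\sqrt{-206} \cdot 18 + 117\right) + 186466 = \left(i \sqrt{206} \cdot 18 + 117\right) + 186466 = \left(18 i \sqrt{206} + 117\right) + 186466 = \left(117 + 18 i \sqrt{206}\right) + 186466 = 186583 + 18 i \sqrt{206}$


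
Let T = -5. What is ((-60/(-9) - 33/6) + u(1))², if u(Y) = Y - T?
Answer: 1849/36 ≈ 51.361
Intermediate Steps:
u(Y) = 5 + Y (u(Y) = Y - 1*(-5) = Y + 5 = 5 + Y)
((-60/(-9) - 33/6) + u(1))² = ((-60/(-9) - 33/6) + (5 + 1))² = ((-60*(-⅑) - 33*⅙) + 6)² = ((20/3 - 11/2) + 6)² = (7/6 + 6)² = (43/6)² = 1849/36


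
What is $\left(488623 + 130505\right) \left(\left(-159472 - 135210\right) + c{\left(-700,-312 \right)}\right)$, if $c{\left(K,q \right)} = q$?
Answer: $-182639045232$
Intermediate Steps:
$\left(488623 + 130505\right) \left(\left(-159472 - 135210\right) + c{\left(-700,-312 \right)}\right) = \left(488623 + 130505\right) \left(\left(-159472 - 135210\right) - 312\right) = 619128 \left(-294682 - 312\right) = 619128 \left(-294994\right) = -182639045232$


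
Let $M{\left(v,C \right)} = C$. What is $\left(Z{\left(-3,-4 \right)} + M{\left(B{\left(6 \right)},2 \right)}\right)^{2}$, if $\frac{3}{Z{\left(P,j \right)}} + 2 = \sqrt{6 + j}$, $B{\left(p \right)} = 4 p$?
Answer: $\frac{11}{2} + 3 \sqrt{2} \approx 9.7426$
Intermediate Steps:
$Z{\left(P,j \right)} = \frac{3}{-2 + \sqrt{6 + j}}$
$\left(Z{\left(-3,-4 \right)} + M{\left(B{\left(6 \right)},2 \right)}\right)^{2} = \left(\frac{3}{-2 + \sqrt{6 - 4}} + 2\right)^{2} = \left(\frac{3}{-2 + \sqrt{2}} + 2\right)^{2} = \left(2 + \frac{3}{-2 + \sqrt{2}}\right)^{2}$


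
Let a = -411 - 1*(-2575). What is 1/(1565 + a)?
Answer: 1/3729 ≈ 0.00026817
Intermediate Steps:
a = 2164 (a = -411 + 2575 = 2164)
1/(1565 + a) = 1/(1565 + 2164) = 1/3729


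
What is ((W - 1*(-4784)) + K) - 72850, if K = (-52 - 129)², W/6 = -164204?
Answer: -1020529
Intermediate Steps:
W = -985224 (W = 6*(-164204) = -985224)
K = 32761 (K = (-181)² = 32761)
((W - 1*(-4784)) + K) - 72850 = ((-985224 - 1*(-4784)) + 32761) - 72850 = ((-985224 + 4784) + 32761) - 72850 = (-980440 + 32761) - 72850 = -947679 - 72850 = -1020529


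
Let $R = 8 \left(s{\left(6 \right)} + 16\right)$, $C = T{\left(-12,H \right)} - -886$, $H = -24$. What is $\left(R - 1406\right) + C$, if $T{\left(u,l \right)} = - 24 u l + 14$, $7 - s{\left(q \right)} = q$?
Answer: $-7282$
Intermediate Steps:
$s{\left(q \right)} = 7 - q$
$T{\left(u,l \right)} = 14 - 24 l u$ ($T{\left(u,l \right)} = - 24 l u + 14 = 14 - 24 l u$)
$C = -6012$ ($C = \left(14 - \left(-576\right) \left(-12\right)\right) - -886 = \left(14 - 6912\right) + 886 = -6898 + 886 = -6012$)
$R = 136$ ($R = 8 \left(\left(7 - 6\right) + 16\right) = 8 \left(1 + 16\right) = 8 \cdot 17 = 136$)
$\left(R - 1406\right) + C = \left(136 - 1406\right) - 6012 = -1270 - 6012 = -7282$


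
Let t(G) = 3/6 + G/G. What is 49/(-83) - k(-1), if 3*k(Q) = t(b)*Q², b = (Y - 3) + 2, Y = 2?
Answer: -181/166 ≈ -1.0904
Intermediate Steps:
b = 1 (b = (2 - 3) + 2 = -1 + 2 = 1)
t(G) = 3/2 (t(G) = 3*(⅙) + 1 = ½ + 1 = 3/2)
k(Q) = Q²/2 (k(Q) = (3*Q²/2)/3 = Q²/2)
49/(-83) - k(-1) = 49/(-83) - (-1)²/2 = 49*(-1/83) - 1/2 = -49/83 - 1*½ = -49/83 - ½ = -181/166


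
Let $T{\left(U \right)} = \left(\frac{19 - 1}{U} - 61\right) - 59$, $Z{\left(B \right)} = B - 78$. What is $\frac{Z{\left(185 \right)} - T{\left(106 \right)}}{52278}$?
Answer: $\frac{6011}{1385367} \approx 0.0043389$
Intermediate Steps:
$Z{\left(B \right)} = -78 + B$
$T{\left(U \right)} = -120 + \frac{18}{U}$ ($T{\left(U \right)} = \left(\frac{19 - 1}{U} - 61\right) - 59 = \left(\frac{18}{U} - 61\right) - 59 = \left(-61 + \frac{18}{U}\right) - 59 = -120 + \frac{18}{U}$)
$\frac{Z{\left(185 \right)} - T{\left(106 \right)}}{52278} = \frac{\left(-78 + 185\right) - \left(-120 + \frac{18}{106}\right)}{52278} = \left(107 - \left(-120 + 18 \cdot \frac{1}{106}\right)\right) \frac{1}{52278} = \left(107 - \left(-120 + \frac{9}{53}\right)\right) \frac{1}{52278} = \left(107 - - \frac{6351}{53}\right) \frac{1}{52278} = \left(107 + \frac{6351}{53}\right) \frac{1}{52278} = \frac{12022}{53} \cdot \frac{1}{52278} = \frac{6011}{1385367}$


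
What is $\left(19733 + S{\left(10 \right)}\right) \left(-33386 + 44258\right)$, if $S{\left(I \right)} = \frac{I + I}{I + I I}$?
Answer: $\frac{2359930680}{11} \approx 2.1454 \cdot 10^{8}$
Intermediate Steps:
$S{\left(I \right)} = \frac{2 I}{I + I^{2}}$
$\left(19733 + S{\left(10 \right)}\right) \left(-33386 + 44258\right) = \left(19733 + \frac{2}{1 + 10}\right) \left(-33386 + 44258\right) = \left(19733 + \frac{2}{11}\right) 10872 = \frac{217065}{11} \cdot 10872 = \frac{2359930680}{11}$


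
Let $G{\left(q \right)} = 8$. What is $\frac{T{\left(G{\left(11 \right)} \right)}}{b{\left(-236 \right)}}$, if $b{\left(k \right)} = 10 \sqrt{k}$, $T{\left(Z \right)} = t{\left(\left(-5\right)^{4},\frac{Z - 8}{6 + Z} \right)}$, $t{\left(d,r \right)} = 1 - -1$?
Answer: $- \frac{i \sqrt{59}}{590} \approx - 0.013019 i$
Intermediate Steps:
$t{\left(d,r \right)} = 2$ ($t{\left(d,r \right)} = 1 + 1 = 2$)
$T{\left(Z \right)} = 2$
$\frac{T{\left(G{\left(11 \right)} \right)}}{b{\left(-236 \right)}} = \frac{2}{10 \sqrt{-236}} = \frac{2}{10 \cdot 2 i \sqrt{59}} = \frac{2}{20 i \sqrt{59}} = 2 \left(- \frac{i \sqrt{59}}{1180}\right) = - \frac{i \sqrt{59}}{590}$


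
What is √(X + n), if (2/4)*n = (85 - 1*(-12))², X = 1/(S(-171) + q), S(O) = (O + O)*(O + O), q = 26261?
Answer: √15440846924179/28645 ≈ 137.18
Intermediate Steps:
S(O) = 4*O² (S(O) = (2*O)*(2*O) = 4*O²)
X = 1/143225 (X = 1/(4*(-171)² + 26261) = 1/(4*29241 + 26261) = 1/(116964 + 26261) = 1/143225 ≈ 6.9820e-6)
n = 18818 (n = 2*(85 - 1*(-12))² = 2*(85 + 12)² = 2*97² = 2*9409 = 18818)
√(X + n) = √(1/143225 + 18818) = √(2695208051/143225) = √15440846924179/28645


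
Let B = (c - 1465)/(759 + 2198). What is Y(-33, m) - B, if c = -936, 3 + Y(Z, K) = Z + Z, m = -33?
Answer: -201632/2957 ≈ -68.188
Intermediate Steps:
Y(Z, K) = -3 + 2*Z (Y(Z, K) = -3 + (Z + Z) = -3 + 2*Z)
B = -2401/2957 (B = (-936 - 1465)/(759 + 2198) = -2401/2957 ≈ -0.81197)
Y(-33, m) - B = (-3 + 2*(-33)) - 1*(-2401/2957) = (-3 - 66) + 2401/2957 = -69 + 2401/2957 = -201632/2957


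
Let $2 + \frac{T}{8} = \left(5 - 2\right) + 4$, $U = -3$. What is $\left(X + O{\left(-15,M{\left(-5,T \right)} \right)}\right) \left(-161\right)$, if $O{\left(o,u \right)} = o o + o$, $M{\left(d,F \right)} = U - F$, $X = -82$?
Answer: $-20608$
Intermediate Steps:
$T = 40$ ($T = -16 + 8 \left(\left(5 - 2\right) + 4\right) = -16 + 8 \left(3 + 4\right) = -16 + 8 \cdot 7 = -16 + 56 = 40$)
$M{\left(d,F \right)} = -3 - F$
$O{\left(o,u \right)} = o + o^{2}$ ($O{\left(o,u \right)} = o^{2} + o = o + o^{2}$)
$\left(X + O{\left(-15,M{\left(-5,T \right)} \right)}\right) \left(-161\right) = \left(-82 - 15 \left(1 - 15\right)\right) \left(-161\right) = \left(-82 - -210\right) \left(-161\right) = \left(-82 + 210\right) \left(-161\right) = 128 \left(-161\right) = -20608$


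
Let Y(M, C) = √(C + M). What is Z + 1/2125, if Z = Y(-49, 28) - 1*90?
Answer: -191249/2125 + I*√21 ≈ -90.0 + 4.5826*I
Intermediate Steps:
Z = -90 + I*√21 (Z = √(28 - 49) - 1*90 = √(-21) - 90 = I*√21 - 90 = -90 + I*√21 ≈ -90.0 + 4.5826*I)
Z + 1/2125 = (-90 + I*√21) + 1/2125 = -191249/2125 + I*√21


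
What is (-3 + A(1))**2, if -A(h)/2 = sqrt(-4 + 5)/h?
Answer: 25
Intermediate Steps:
A(h) = -2/h (A(h) = -2*sqrt(-4 + 5)/h = -2*sqrt(1)/h = -2/h)
(-3 + A(1))**2 = (-3 - 2/1)**2 = (-3 - 2*1)**2 = (-3 - 2)**2 = (-5)**2 = 25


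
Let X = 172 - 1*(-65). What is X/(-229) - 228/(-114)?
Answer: 221/229 ≈ 0.96507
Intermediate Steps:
X = 237 (X = 172 + 65 = 237)
X/(-229) - 228/(-114) = 237/(-229) - 228/(-114) = 237*(-1/229) - 228*(-1/114) = -237/229 + 2 = 221/229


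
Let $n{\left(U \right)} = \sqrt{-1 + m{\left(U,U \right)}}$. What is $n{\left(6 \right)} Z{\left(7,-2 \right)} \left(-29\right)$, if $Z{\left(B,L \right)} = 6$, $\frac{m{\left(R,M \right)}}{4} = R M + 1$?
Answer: $- 1218 \sqrt{3} \approx -2109.6$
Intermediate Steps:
$m{\left(R,M \right)} = 4 + 4 M R$ ($m{\left(R,M \right)} = 4 \left(R M + 1\right) = 4 \left(M R + 1\right) = 4 \left(1 + M R\right) = 4 + 4 M R$)
$n{\left(U \right)} = \sqrt{3 + 4 U^{2}}$ ($n{\left(U \right)} = \sqrt{-1 + \left(4 + 4 U U\right)} = \sqrt{-1 + \left(4 + 4 U^{2}\right)} = \sqrt{3 + 4 U^{2}}$)
$n{\left(6 \right)} Z{\left(7,-2 \right)} \left(-29\right) = \sqrt{3 + 4 \cdot 6^{2}} \cdot 6 \left(-29\right) = \sqrt{3 + 4 \cdot 36} \cdot 6 \left(-29\right) = \sqrt{3 + 144} \cdot 6 \left(-29\right) = \sqrt{147} \cdot 6 \left(-29\right) = 7 \sqrt{3} \cdot 6 \left(-29\right) = 42 \sqrt{3} \left(-29\right) = - 1218 \sqrt{3}$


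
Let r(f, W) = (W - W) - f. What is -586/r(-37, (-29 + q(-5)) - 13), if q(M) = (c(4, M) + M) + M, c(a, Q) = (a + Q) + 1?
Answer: -586/37 ≈ -15.838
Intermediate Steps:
c(a, Q) = 1 + Q + a (c(a, Q) = (Q + a) + 1 = 1 + Q + a)
q(M) = 5 + 3*M (q(M) = ((1 + M + 4) + M) + M = ((5 + M) + M) + M = (5 + 2*M) + M = 5 + 3*M)
r(f, W) = -f (r(f, W) = 0 - f = -f)
-586/r(-37, (-29 + q(-5)) - 13) = -586/((-1*(-37))) = -586/37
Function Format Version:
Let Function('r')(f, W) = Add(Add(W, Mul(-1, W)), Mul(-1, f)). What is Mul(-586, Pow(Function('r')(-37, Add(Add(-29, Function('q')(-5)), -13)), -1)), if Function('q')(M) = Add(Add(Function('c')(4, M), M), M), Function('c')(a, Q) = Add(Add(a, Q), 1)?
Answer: Rational(-586, 37) ≈ -15.838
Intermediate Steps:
Function('c')(a, Q) = Add(1, Q, a) (Function('c')(a, Q) = Add(Add(Q, a), 1) = Add(1, Q, a))
Function('q')(M) = Add(5, Mul(3, M)) (Function('q')(M) = Add(Add(Add(1, M, 4), M), M) = Add(Add(Add(5, M), M), M) = Add(Add(5, Mul(2, M)), M) = Add(5, Mul(3, M)))
Function('r')(f, W) = Mul(-1, f) (Function('r')(f, W) = Add(0, Mul(-1, f)) = Mul(-1, f))
Mul(-586, Pow(Function('r')(-37, Add(Add(-29, Function('q')(-5)), -13)), -1)) = Mul(-586, Pow(Mul(-1, -37), -1)) = Mul(-586, Pow(37, -1)) = Mul(-586, Rational(1, 37)) = Rational(-586, 37)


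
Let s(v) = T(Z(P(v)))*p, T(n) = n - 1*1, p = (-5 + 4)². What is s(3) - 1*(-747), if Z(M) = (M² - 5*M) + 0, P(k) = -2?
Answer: 760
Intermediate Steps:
p = 1 (p = (-1)² = 1)
Z(M) = M² - 5*M
T(n) = -1 + n (T(n) = n - 1 = -1 + n)
s(v) = 13 (s(v) = (-1 - 2*(-5 - 2))*1 = (-1 - 2*(-7))*1 = (-1 + 14)*1 = 13*1 = 13)
s(3) - 1*(-747) = 13 - 1*(-747) = 13 + 747 = 760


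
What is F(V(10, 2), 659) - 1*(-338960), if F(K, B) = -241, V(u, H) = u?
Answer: 338719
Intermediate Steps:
F(V(10, 2), 659) - 1*(-338960) = -241 - 1*(-338960) = -241 + 338960 = 338719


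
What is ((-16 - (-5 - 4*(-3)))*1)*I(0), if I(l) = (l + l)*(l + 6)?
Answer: 0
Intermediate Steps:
I(l) = 2*l*(6 + l) (I(l) = (2*l)*(6 + l) = 2*l*(6 + l))
((-16 - (-5 - 4*(-3)))*1)*I(0) = ((-16 - (-5 - 4*(-3)))*1)*(2*0*(6 + 0)) = ((-16 - (-5 + 12))*1)*(2*0*6) = ((-16 - 1*7)*1)*0 = ((-16 - 7)*1)*0 = -23*1*0 = -23*0 = 0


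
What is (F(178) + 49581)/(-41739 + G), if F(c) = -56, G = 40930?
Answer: -49525/809 ≈ -61.218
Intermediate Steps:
(F(178) + 49581)/(-41739 + G) = (-56 + 49581)/(-41739 + 40930) = 49525/(-809) = 49525*(-1/809) = -49525/809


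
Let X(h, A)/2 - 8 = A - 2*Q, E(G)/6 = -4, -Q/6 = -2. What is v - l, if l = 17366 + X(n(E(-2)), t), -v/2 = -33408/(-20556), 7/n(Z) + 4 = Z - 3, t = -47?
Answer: -9845896/571 ≈ -17243.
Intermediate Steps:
Q = 12 (Q = -6*(-2) = 12)
E(G) = -24 (E(G) = 6*(-4) = -24)
n(Z) = 7/(-7 + Z) (n(Z) = 7/(-4 + (Z - 3)) = 7/(-4 + (-3 + Z)) = 7/(-7 + Z))
X(h, A) = -32 + 2*A (X(h, A) = 16 + 2*(A - 2*12) = 16 + 2*(A - 24) = 16 + 2*(-24 + A) = 16 + (-48 + 2*A) = -32 + 2*A)
v = -1856/571 (v = -(-66816)/(-20556) = -(-66816)*(-1)/20556 = -2*928/571 = -1856/571 ≈ -3.2504)
l = 17240 (l = 17366 + (-32 + 2*(-47)) = 17366 + (-32 - 94) = 17366 - 126 = 17240)
v - l = -1856/571 - 1*17240 = -1856/571 - 17240 = -9845896/571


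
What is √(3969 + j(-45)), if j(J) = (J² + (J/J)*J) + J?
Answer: 12*√41 ≈ 76.838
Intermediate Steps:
j(J) = J² + 2*J (j(J) = (J² + 1*J) + J = (J² + J) + J = (J + J²) + J = J² + 2*J)
√(3969 + j(-45)) = √(3969 - 45*(2 - 45)) = √(3969 - 45*(-43)) = √(3969 + 1935) = √5904 = 12*√41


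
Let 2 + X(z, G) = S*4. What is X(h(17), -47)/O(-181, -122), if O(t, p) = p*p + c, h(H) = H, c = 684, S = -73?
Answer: -21/1112 ≈ -0.018885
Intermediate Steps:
O(t, p) = 684 + p² (O(t, p) = p*p + 684 = p² + 684 = 684 + p²)
X(z, G) = -294 (X(z, G) = -2 - 73*4 = -2 - 292 = -294)
X(h(17), -47)/O(-181, -122) = -294/(684 + (-122)²) = -294/(684 + 14884) = -294/15568 = -294*1/15568 = -21/1112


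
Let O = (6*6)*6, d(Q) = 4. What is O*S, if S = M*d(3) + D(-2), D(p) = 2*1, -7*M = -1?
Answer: 3888/7 ≈ 555.43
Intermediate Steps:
M = ⅐ (M = -⅐*(-1) = ⅐ ≈ 0.14286)
D(p) = 2
S = 18/7 (S = (⅐)*4 + 2 = 4/7 + 2 = 18/7 ≈ 2.5714)
O = 216 (O = 36*6 = 216)
O*S = 216*(18/7) = 3888/7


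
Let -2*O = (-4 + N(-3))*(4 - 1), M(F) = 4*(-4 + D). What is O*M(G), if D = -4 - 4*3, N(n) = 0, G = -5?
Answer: -480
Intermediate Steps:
D = -16 (D = -4 - 12 = -16)
M(F) = -80 (M(F) = 4*(-4 - 16) = 4*(-20) = -80)
O = 6 (O = -(-4 + 0)*(4 - 1)/2 = -(-2)*3 = -½*(-12) = 6)
O*M(G) = 6*(-80) = -480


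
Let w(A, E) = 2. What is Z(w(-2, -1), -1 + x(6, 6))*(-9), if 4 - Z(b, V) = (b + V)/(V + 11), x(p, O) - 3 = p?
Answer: -594/19 ≈ -31.263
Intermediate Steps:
x(p, O) = 3 + p
Z(b, V) = 4 - (V + b)/(11 + V) (Z(b, V) = 4 - (b + V)/(V + 11) = 4 - (V + b)/(11 + V))
Z(w(-2, -1), -1 + x(6, 6))*(-9) = ((44 - 1*2 + 3*(-1 + (3 + 6)))/(11 + (-1 + (3 + 6))))*(-9) = ((44 - 2 + 3*(-1 + 9))/(11 + (-1 + 9)))*(-9) = ((44 - 2 + 3*8)/(11 + 8))*(-9) = ((44 - 2 + 24)/19)*(-9) = ((1/19)*66)*(-9) = (66/19)*(-9) = -594/19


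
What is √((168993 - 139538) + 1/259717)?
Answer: 2*√496706440370303/259717 ≈ 171.62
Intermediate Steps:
√((168993 - 139538) + 1/259717) = √(29455 + 1/259717) = √(7649964236/259717) = 2*√496706440370303/259717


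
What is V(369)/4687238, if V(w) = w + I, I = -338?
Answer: 31/4687238 ≈ 6.6137e-6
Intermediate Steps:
V(w) = -338 + w (V(w) = w - 338 = -338 + w)
V(369)/4687238 = (-338 + 369)/4687238 = 31*(1/4687238) = 31/4687238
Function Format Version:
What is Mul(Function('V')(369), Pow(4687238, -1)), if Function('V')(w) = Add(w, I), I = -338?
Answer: Rational(31, 4687238) ≈ 6.6137e-6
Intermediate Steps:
Function('V')(w) = Add(-338, w) (Function('V')(w) = Add(w, -338) = Add(-338, w))
Mul(Function('V')(369), Pow(4687238, -1)) = Mul(Add(-338, 369), Pow(4687238, -1)) = Mul(31, Rational(1, 4687238)) = Rational(31, 4687238)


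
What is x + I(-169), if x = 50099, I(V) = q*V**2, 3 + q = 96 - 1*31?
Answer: 1820881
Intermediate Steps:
q = 62 (q = -3 + (96 - 1*31) = -3 + (96 - 31) = -3 + 65 = 62)
I(V) = 62*V**2
x + I(-169) = 50099 + 62*(-169)**2 = 50099 + 62*28561 = 50099 + 1770782 = 1820881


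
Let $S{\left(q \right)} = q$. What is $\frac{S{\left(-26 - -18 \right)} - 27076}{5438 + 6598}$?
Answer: $- \frac{2257}{1003} \approx -2.2502$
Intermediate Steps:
$\frac{S{\left(-26 - -18 \right)} - 27076}{5438 + 6598} = \frac{\left(-26 - -18\right) - 27076}{5438 + 6598} = \frac{\left(-26 + 18\right) - 27076}{12036} = \left(-8 - 27076\right) \frac{1}{12036} = \left(-27084\right) \frac{1}{12036} = - \frac{2257}{1003}$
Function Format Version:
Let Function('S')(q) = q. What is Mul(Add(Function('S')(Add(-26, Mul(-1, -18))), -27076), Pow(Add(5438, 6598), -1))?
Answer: Rational(-2257, 1003) ≈ -2.2502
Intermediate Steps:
Mul(Add(Function('S')(Add(-26, Mul(-1, -18))), -27076), Pow(Add(5438, 6598), -1)) = Mul(Add(Add(-26, Mul(-1, -18)), -27076), Pow(Add(5438, 6598), -1)) = Mul(Add(Add(-26, 18), -27076), Pow(12036, -1)) = Mul(Add(-8, -27076), Rational(1, 12036)) = Mul(-27084, Rational(1, 12036)) = Rational(-2257, 1003)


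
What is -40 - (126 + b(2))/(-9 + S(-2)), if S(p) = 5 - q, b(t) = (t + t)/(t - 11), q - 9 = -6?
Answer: -1390/63 ≈ -22.063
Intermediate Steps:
q = 3 (q = 9 - 6 = 3)
b(t) = 2*t/(-11 + t) (b(t) = (2*t)/(-11 + t) = 2*t/(-11 + t))
S(p) = 2 (S(p) = 5 - 1*3 = 5 - 3 = 2)
-40 - (126 + b(2))/(-9 + S(-2)) = -40 - (126 + 2*2/(-11 + 2))/(-9 + 2) = -40 - (126 + 2*2/(-9))/(-7) = -40 - (126 + 2*2*(-⅑))*(-1)/7 = -40 - (126 - 4/9)*(-1)/7 = -40 - 1130*(-1)/(9*7) = -40 - 1*(-1130/63) = -40 + 1130/63 = -1390/63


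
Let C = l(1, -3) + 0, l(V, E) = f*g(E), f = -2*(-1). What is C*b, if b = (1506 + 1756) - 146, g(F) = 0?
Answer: 0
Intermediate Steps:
f = 2
b = 3116 (b = 3262 - 146 = 3116)
l(V, E) = 0 (l(V, E) = 2*0 = 0)
C = 0 (C = 0 + 0 = 0)
C*b = 0*3116 = 0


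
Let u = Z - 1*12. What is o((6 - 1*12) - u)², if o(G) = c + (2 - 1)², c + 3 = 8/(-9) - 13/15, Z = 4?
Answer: 28561/2025 ≈ 14.104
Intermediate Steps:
c = -214/45 (c = -3 + (8/(-9) - 13/15) = -3 + (8*(-⅑) - 13*1/15) = -3 + (-8/9 - 13/15) = -3 - 79/45 = -214/45 ≈ -4.7556)
u = -8 (u = 4 - 1*12 = 4 - 12 = -8)
o(G) = -169/45 (o(G) = -214/45 + (2 - 1)² = -214/45 + 1² = -214/45 + 1 = -169/45)
o((6 - 1*12) - u)² = (-169/45)² = 28561/2025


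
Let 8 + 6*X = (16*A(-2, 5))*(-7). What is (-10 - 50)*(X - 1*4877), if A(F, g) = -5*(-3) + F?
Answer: 307260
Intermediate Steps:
A(F, g) = 15 + F
X = -244 (X = -4/3 + ((16*(15 - 2))*(-7))/6 = -4/3 + ((16*13)*(-7))/6 = -4/3 + (208*(-7))/6 = -4/3 + (⅙)*(-1456) = -4/3 - 728/3 = -244)
(-10 - 50)*(X - 1*4877) = (-10 - 50)*(-244 - 1*4877) = -60*(-244 - 4877) = -60*(-5121) = 307260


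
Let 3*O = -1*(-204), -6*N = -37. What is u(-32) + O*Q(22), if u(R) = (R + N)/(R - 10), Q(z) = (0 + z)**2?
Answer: 8293979/252 ≈ 32913.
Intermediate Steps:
N = 37/6 (N = -1/6*(-37) = 37/6 ≈ 6.1667)
Q(z) = z**2
O = 68 (O = (-1*(-204))/3 = (1/3)*204 = 68)
u(R) = (37/6 + R)/(-10 + R) (u(R) = (R + 37/6)/(R - 10) = (37/6 + R)/(-10 + R))
u(-32) + O*Q(22) = (37/6 - 32)/(-10 - 32) + 68*22**2 = -155/6/(-42) + 68*484 = -1/42*(-155/6) + 32912 = 155/252 + 32912 = 8293979/252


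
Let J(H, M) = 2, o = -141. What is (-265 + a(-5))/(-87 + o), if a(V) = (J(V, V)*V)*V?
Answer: 215/228 ≈ 0.94298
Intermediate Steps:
a(V) = 2*V² (a(V) = (2*V)*V = 2*V²)
(-265 + a(-5))/(-87 + o) = (-265 + 2*(-5)²)/(-87 - 141) = (-265 + 2*25)/(-228) = (-265 + 50)*(-1/228) = -215*(-1/228) = 215/228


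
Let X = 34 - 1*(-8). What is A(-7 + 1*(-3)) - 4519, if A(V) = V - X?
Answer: -4571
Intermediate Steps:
X = 42 (X = 34 + 8 = 42)
A(V) = -42 + V (A(V) = V - 1*42 = V - 42 = -42 + V)
A(-7 + 1*(-3)) - 4519 = (-42 + (-7 + 1*(-3))) - 4519 = (-42 + (-7 - 3)) - 4519 = (-42 - 10) - 4519 = -52 - 4519 = -4571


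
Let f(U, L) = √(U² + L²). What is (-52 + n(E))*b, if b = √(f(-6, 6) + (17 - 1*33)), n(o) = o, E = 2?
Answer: -50*I*√(16 - 6*√2) ≈ -137.06*I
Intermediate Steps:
f(U, L) = √(L² + U²)
b = √(-16 + 6*√2) (b = √(√(6² + (-6)²) + (17 - 1*33)) = √(√(36 + 36) + (17 - 33)) = √(√72 - 16) = √(6*√2 - 16) = √(-16 + 6*√2) ≈ 2.7413*I)
(-52 + n(E))*b = (-52 + 2)*√(-16 + 6*√2) = -50*√(-16 + 6*√2)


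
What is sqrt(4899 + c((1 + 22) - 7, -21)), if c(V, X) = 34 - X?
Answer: sqrt(4954) ≈ 70.385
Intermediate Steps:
sqrt(4899 + c((1 + 22) - 7, -21)) = sqrt(4899 + (34 - 1*(-21))) = sqrt(4899 + (34 + 21)) = sqrt(4899 + 55) = sqrt(4954)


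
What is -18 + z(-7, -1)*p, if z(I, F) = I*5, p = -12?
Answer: 402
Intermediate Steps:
z(I, F) = 5*I
-18 + z(-7, -1)*p = -18 + (5*(-7))*(-12) = -18 - 35*(-12) = -18 + 420 = 402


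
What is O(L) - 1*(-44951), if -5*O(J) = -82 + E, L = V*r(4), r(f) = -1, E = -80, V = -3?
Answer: 224917/5 ≈ 44983.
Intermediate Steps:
L = 3 (L = -3*(-1) = 3)
O(J) = 162/5 (O(J) = -(-82 - 80)/5 = -⅕*(-162) = 162/5)
O(L) - 1*(-44951) = 162/5 - 1*(-44951) = 162/5 + 44951 = 224917/5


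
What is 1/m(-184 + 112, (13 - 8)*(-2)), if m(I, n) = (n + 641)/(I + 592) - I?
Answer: 520/38071 ≈ 0.013659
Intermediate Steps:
m(I, n) = -I + (641 + n)/(592 + I) (m(I, n) = (641 + n)/(592 + I) - I = -I + (641 + n)/(592 + I))
1/m(-184 + 112, (13 - 8)*(-2)) = 1/((641 + (13 - 8)*(-2) - (-184 + 112)² - 592*(-184 + 112))/(592 + (-184 + 112))) = 1/((641 + 5*(-2) - 1*(-72)² - 592*(-72))/(592 - 72)) = 1/((641 - 10 - 1*5184 + 42624)/520) = 1/((641 - 10 - 5184 + 42624)/520) = 1/((1/520)*38071) = 1/(38071/520) = 520/38071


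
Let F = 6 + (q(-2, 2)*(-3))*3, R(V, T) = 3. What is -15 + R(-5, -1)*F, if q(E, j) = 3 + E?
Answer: -24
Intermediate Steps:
F = -3 (F = 6 + ((3 - 2)*(-3))*3 = 6 + (1*(-3))*3 = 6 - 3*3 = 6 - 9 = -3)
-15 + R(-5, -1)*F = -15 + 3*(-3) = -15 - 9 = -24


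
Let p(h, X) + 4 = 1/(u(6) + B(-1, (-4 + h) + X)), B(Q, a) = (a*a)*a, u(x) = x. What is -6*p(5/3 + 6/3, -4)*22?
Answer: 98004/185 ≈ 529.75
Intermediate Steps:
B(Q, a) = a³ (B(Q, a) = a²*a = a³)
p(h, X) = -4 + 1/(6 + (-4 + X + h)³) (p(h, X) = -4 + 1/(6 + ((-4 + h) + X)³) = -4 + 1/(6 + (-4 + X + h)³))
-6*p(5/3 + 6/3, -4)*22 = -6*(-23 - 4*(-4 - 4 + (5/3 + 6/3))³)/(6 + (-4 - 4 + (5/3 + 6/3))³)*22 = -6*(-23 - 4*(-4 - 4 + (5*(⅓) + 6*(⅓)))³)/(6 + (-4 - 4 + (5*(⅓) + 6*(⅓)))³)*22 = -6*(-23 - 4*(-4 - 4 + (5/3 + 2))³)/(6 + (-4 - 4 + (5/3 + 2))³)*22 = -6*(-23 - 4*(-4 - 4 + 11/3)³)/(6 + (-4 - 4 + 11/3)³)*22 = -6*(-23 - 4*(-13/3)³)/(6 + (-13/3)³)*22 = -6*(-23 - 4*(-2197/27))/(6 - 2197/27)*22 = -6*(-23 + 8788/27)/(-2035/27)*22 = -(-162)*8167/(2035*27)*22 = -6*(-8167/2035)*22 = (49002/2035)*22 = 98004/185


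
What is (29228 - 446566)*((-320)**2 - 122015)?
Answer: 8186084870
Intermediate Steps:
(29228 - 446566)*((-320)**2 - 122015) = -417338*(102400 - 122015) = -417338*(-19615) = 8186084870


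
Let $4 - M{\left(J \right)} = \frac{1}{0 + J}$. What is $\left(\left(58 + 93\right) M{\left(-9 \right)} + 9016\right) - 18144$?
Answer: $- \frac{76565}{9} \approx -8507.2$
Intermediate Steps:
$M{\left(J \right)} = 4 - \frac{1}{J}$ ($M{\left(J \right)} = 4 - \frac{1}{0 + J} = 4 - \frac{1}{J}$)
$\left(\left(58 + 93\right) M{\left(-9 \right)} + 9016\right) - 18144 = \left(\left(58 + 93\right) \left(4 - \frac{1}{-9}\right) + 9016\right) - 18144 = \left(151 \left(4 - - \frac{1}{9}\right) + 9016\right) - 18144 = \left(151 \left(4 + \frac{1}{9}\right) + 9016\right) - 18144 = \left(151 \cdot \frac{37}{9} + 9016\right) - 18144 = \left(\frac{5587}{9} + 9016\right) - 18144 = \frac{86731}{9} - 18144 = - \frac{76565}{9}$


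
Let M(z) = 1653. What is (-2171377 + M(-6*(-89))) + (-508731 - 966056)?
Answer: -3644511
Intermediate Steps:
(-2171377 + M(-6*(-89))) + (-508731 - 966056) = (-2171377 + 1653) + (-508731 - 966056) = -2169724 - 1474787 = -3644511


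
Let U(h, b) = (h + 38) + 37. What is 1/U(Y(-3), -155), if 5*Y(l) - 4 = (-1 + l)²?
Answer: 1/79 ≈ 0.012658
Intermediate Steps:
Y(l) = ⅘ + (-1 + l)²/5
U(h, b) = 75 + h (U(h, b) = (38 + h) + 37 = 75 + h)
1/U(Y(-3), -155) = 1/(75 + (⅘ + (-1 - 3)²/5)) = 1/(75 + (⅘ + (⅕)*(-4)²)) = 1/(75 + (⅘ + (⅕)*16)) = 1/(75 + (⅘ + 16/5)) = 1/(75 + 4) = 1/79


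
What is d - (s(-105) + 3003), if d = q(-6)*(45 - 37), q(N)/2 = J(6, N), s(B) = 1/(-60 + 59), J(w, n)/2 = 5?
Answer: -2842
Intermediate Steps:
J(w, n) = 10 (J(w, n) = 2*5 = 10)
s(B) = -1 (s(B) = 1/(-1) = -1)
q(N) = 20 (q(N) = 2*10 = 20)
d = 160 (d = 20*(45 - 37) = 20*8 = 160)
d - (s(-105) + 3003) = 160 - (-1 + 3003) = 160 - 1*3002 = 160 - 3002 = -2842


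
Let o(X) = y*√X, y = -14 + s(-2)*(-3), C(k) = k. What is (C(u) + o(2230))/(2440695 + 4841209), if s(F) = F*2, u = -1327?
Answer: -1327/7281904 - √2230/3640952 ≈ -0.00019520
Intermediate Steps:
s(F) = 2*F
y = -2 (y = -14 + (2*(-2))*(-3) = -14 - 4*(-3) = -14 + 12 = -2)
o(X) = -2*√X
(C(u) + o(2230))/(2440695 + 4841209) = (-1327 - 2*√2230)/(2440695 + 4841209) = (-1327 - 2*√2230)/7281904 = (-1327 - 2*√2230)*(1/7281904) = -1327/7281904 - √2230/3640952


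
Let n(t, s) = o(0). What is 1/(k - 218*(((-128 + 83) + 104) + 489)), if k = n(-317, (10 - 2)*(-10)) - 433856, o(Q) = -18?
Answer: -1/553338 ≈ -1.8072e-6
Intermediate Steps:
n(t, s) = -18
k = -433874 (k = -18 - 433856 = -433874)
1/(k - 218*(((-128 + 83) + 104) + 489)) = 1/(-433874 - 218*(((-128 + 83) + 104) + 489)) = 1/(-433874 - 218*((-45 + 104) + 489)) = 1/(-433874 - 218*(59 + 489)) = 1/(-433874 - 218*548) = 1/(-433874 - 119464) = 1/(-553338) = -1/553338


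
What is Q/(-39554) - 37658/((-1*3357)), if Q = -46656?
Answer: 823074362/66391389 ≈ 12.397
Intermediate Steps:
Q/(-39554) - 37658/((-1*3357)) = -46656/(-39554) - 37658/((-1*3357)) = -46656*(-1/39554) - 37658/(-3357) = 23328/19777 - 37658*(-1/3357) = 23328/19777 + 37658/3357 = 823074362/66391389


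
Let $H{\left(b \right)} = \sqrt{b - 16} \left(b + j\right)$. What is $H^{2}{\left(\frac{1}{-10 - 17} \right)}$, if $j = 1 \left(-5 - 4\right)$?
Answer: $- \frac{25779088}{19683} \approx -1309.7$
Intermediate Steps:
$j = -9$ ($j = 1 \left(-9\right) = -9$)
$H{\left(b \right)} = \sqrt{-16 + b} \left(-9 + b\right)$ ($H{\left(b \right)} = \sqrt{b - 16} \left(b - 9\right) = \sqrt{-16 + b} \left(-9 + b\right)$)
$H^{2}{\left(\frac{1}{-10 - 17} \right)} = \left(\sqrt{-16 + \frac{1}{-10 - 17}} \left(-9 + \frac{1}{-10 - 17}\right)\right)^{2} = \left(\sqrt{-16 + \frac{1}{-27}} \left(-9 + \frac{1}{-27}\right)\right)^{2} = \left(\sqrt{-16 - \frac{1}{27}} \left(-9 - \frac{1}{27}\right)\right)^{2} = \left(\sqrt{- \frac{433}{27}} \left(- \frac{244}{27}\right)\right)^{2} = \left(\frac{i \sqrt{1299}}{9} \left(- \frac{244}{27}\right)\right)^{2} = \left(- \frac{244 i \sqrt{1299}}{243}\right)^{2} = - \frac{25779088}{19683}$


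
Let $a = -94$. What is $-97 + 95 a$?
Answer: $-9027$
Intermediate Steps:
$-97 + 95 a = -97 + 95 \left(-94\right) = -97 - 8930 = -9027$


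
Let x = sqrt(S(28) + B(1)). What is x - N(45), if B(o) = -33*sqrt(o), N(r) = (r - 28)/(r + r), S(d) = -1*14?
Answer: -17/90 + I*sqrt(47) ≈ -0.18889 + 6.8557*I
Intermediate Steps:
S(d) = -14
N(r) = (-28 + r)/(2*r) (N(r) = (-28 + r)/((2*r)) = (-28 + r)*(1/(2*r)) = (-28 + r)/(2*r))
x = I*sqrt(47) (x = sqrt(-14 - 33*sqrt(1)) = sqrt(-14 - 33*1) = sqrt(-14 - 33) = sqrt(-47) = I*sqrt(47) ≈ 6.8557*I)
x - N(45) = I*sqrt(47) - (-28 + 45)/(2*45) = I*sqrt(47) - 17/(2*45) = I*sqrt(47) - 1*17/90 = I*sqrt(47) - 17/90 = -17/90 + I*sqrt(47)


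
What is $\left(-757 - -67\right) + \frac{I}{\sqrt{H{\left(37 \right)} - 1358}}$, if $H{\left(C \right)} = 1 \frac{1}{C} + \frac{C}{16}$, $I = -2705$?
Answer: $-690 + \frac{10820 i \sqrt{29694387}}{802551} \approx -690.0 + 73.467 i$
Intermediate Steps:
$H{\left(C \right)} = \frac{1}{C} + \frac{C}{16}$ ($H{\left(C \right)} = \frac{1}{C} + C \frac{1}{16} = \frac{1}{C} + \frac{C}{16}$)
$\left(-757 - -67\right) + \frac{I}{\sqrt{H{\left(37 \right)} - 1358}} = \left(-757 - -67\right) - \frac{2705}{\sqrt{\left(\frac{1}{37} + \frac{1}{16} \cdot 37\right) - 1358}} = \left(-757 + \left(-428 + 495\right)\right) - \frac{2705}{\sqrt{\left(\frac{1}{37} + \frac{37}{16}\right) - 1358}} = \left(-757 + 67\right) - \frac{2705}{\sqrt{\frac{1385}{592} - 1358}} = -690 - \frac{2705}{\sqrt{- \frac{802551}{592}}} = -690 - \frac{2705}{\frac{1}{148} i \sqrt{29694387}} = -690 - 2705 \left(- \frac{4 i \sqrt{29694387}}{802551}\right) = -690 + \frac{10820 i \sqrt{29694387}}{802551}$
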